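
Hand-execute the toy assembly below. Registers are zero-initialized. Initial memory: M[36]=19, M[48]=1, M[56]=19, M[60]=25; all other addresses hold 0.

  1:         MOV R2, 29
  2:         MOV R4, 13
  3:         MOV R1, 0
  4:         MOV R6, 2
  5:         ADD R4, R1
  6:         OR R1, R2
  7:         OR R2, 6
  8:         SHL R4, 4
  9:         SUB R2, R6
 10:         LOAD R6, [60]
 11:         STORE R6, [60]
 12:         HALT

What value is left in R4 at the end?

MOV R2, 29 → R2=29
MOV R4, 13 → R4=13
MOV R1, 0 → R1=0
MOV R6, 2 → R6=2
ADD R4, R1 → R4=13+0=13
OR R1, R2 → R1=0|29=29
OR R2, 6 → R2=29|6=31
SHL R4, 4 → R4=13<<4=208
SUB R2, R6 → R2=31-2=29
LOAD R6, [60] → R6=M[60]=25
STORE R6, [60] → M[60]=25
halt.

208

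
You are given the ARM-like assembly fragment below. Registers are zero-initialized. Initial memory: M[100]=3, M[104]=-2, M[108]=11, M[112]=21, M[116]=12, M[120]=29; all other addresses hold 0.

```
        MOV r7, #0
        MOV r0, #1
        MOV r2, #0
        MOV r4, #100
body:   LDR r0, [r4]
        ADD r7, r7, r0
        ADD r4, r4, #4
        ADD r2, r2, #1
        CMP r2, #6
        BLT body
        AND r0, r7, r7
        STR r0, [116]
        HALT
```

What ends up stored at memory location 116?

r7=0
r0=1
r2=0
r4=100
r0=M[100]=3
r7=0+3=3
r4=100+4=104
r2=0+1=1
CMP r2, #6  (cmp 1,6)
BLT body: taken
r0=M[104]=-2
r7=3+(-2)=1
r4=104+4=108
r2=1+1=2
CMP r2, #6  (cmp 2,6)
BLT body: taken
r0=M[108]=11
r7=1+11=12
r4=108+4=112
r2=2+1=3
CMP r2, #6  (cmp 3,6)
BLT body: taken
r0=M[112]=21
r7=12+21=33
r4=112+4=116
r2=3+1=4
CMP r2, #6  (cmp 4,6)
BLT body: taken
r0=M[116]=12
r7=33+12=45
r4=116+4=120
r2=4+1=5
CMP r2, #6  (cmp 5,6)
BLT body: taken
r0=M[120]=29
r7=45+29=74
r4=120+4=124
r2=5+1=6
CMP r2, #6  (cmp 6,6)
BLT body: not taken
r0=74&74=74
STR r0, [116] → M[116]=74
halt.

74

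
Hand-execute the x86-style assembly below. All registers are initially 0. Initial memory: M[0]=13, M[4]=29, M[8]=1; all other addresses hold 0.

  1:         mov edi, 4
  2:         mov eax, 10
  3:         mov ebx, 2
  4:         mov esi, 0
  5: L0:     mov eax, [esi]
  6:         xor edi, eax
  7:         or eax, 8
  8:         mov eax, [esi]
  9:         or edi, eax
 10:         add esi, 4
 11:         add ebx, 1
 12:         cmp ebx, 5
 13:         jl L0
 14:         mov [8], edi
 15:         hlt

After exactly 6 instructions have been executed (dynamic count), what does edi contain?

9

mov edi, 4 → edi=4
mov eax, 10 → eax=10
mov ebx, 2 → ebx=2
mov esi, 0 → esi=0
mov eax, [esi] → eax=M[0]=13
xor edi, eax → edi=4^13=9
After step 6: edi = 9.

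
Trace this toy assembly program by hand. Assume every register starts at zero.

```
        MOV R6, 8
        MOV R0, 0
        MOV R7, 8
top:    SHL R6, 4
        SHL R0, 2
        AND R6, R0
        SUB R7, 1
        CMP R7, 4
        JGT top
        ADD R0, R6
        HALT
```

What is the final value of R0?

0

after MOV R6, 8: R6=8
after MOV R0, 0: R0=0
after MOV R7, 8: R7=8
after SHL R6, 4: R6=8<<4=128
after SHL R0, 2: R0=0<<2=0
after AND R6, R0: R6=128&0=0
after SUB R7, 1: R7=8-1=7
CMP R7, 4  (cmp 7,4)
JGT top: taken
after SHL R6, 4: R6=0<<4=0
after SHL R0, 2: R0=0<<2=0
after AND R6, R0: R6=0&0=0
after SUB R7, 1: R7=7-1=6
CMP R7, 4  (cmp 6,4)
JGT top: taken
after SHL R6, 4: R6=0<<4=0
after SHL R0, 2: R0=0<<2=0
after AND R6, R0: R6=0&0=0
after SUB R7, 1: R7=6-1=5
CMP R7, 4  (cmp 5,4)
JGT top: taken
after SHL R6, 4: R6=0<<4=0
after SHL R0, 2: R0=0<<2=0
after AND R6, R0: R6=0&0=0
after SUB R7, 1: R7=5-1=4
CMP R7, 4  (cmp 4,4)
JGT top: not taken
after ADD R0, R6: R0=0+0=0
halt.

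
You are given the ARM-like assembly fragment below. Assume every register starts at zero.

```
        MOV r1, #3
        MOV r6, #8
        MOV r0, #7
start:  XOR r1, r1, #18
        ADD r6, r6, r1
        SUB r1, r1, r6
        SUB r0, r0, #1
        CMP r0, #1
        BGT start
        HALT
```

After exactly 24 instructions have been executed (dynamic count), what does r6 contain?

MOV r1, #3 → r1=3
MOV r6, #8 → r6=8
MOV r0, #7 → r0=7
XOR r1, r1, #18 → r1=3^18=17
ADD r6, r6, r1 → r6=8+17=25
SUB r1, r1, r6 → r1=17-25=-8
SUB r0, r0, #1 → r0=7-1=6
CMP r0, #1  (cmp 6,1)
BGT start: taken
XOR r1, r1, #18 → r1=(-8)^18=-22
ADD r6, r6, r1 → r6=25+(-22)=3
SUB r1, r1, r6 → r1=(-22)-3=-25
SUB r0, r0, #1 → r0=6-1=5
CMP r0, #1  (cmp 5,1)
BGT start: taken
XOR r1, r1, #18 → r1=(-25)^18=-11
ADD r6, r6, r1 → r6=3+(-11)=-8
SUB r1, r1, r6 → r1=(-11)-(-8)=-3
SUB r0, r0, #1 → r0=5-1=4
CMP r0, #1  (cmp 4,1)
BGT start: taken
XOR r1, r1, #18 → r1=(-3)^18=-17
ADD r6, r6, r1 → r6=(-8)+(-17)=-25
SUB r1, r1, r6 → r1=(-17)-(-25)=8
After step 24: r6 = -25.

-25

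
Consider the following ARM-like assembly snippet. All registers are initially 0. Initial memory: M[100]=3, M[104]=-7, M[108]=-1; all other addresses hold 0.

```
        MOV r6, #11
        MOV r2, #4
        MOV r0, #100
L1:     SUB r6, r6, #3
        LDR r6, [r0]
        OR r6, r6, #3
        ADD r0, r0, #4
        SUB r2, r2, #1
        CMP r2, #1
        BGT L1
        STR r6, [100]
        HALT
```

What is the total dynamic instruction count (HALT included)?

MOV r6, #11 → r6=11
MOV r2, #4 → r2=4
MOV r0, #100 → r0=100
SUB r6, r6, #3 → r6=11-3=8
LDR r6, [r0] → r6=M[100]=3
OR r6, r6, #3 → r6=3|3=3
ADD r0, r0, #4 → r0=100+4=104
SUB r2, r2, #1 → r2=4-1=3
CMP r2, #1  (cmp 3,1)
BGT L1: taken
SUB r6, r6, #3 → r6=3-3=0
LDR r6, [r0] → r6=M[104]=-7
OR r6, r6, #3 → r6=(-7)|3=-5
ADD r0, r0, #4 → r0=104+4=108
SUB r2, r2, #1 → r2=3-1=2
CMP r2, #1  (cmp 2,1)
BGT L1: taken
SUB r6, r6, #3 → r6=(-5)-3=-8
LDR r6, [r0] → r6=M[108]=-1
OR r6, r6, #3 → r6=(-1)|3=-1
ADD r0, r0, #4 → r0=108+4=112
SUB r2, r2, #1 → r2=2-1=1
CMP r2, #1  (cmp 1,1)
BGT L1: not taken
STR r6, [100] → M[100]=-1
halt.
Total executed instructions: 26.

26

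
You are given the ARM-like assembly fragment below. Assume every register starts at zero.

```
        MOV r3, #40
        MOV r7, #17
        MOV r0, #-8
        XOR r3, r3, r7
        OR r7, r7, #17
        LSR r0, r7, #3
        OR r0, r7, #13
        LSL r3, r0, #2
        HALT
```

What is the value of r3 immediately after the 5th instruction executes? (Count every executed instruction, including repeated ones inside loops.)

r3=40
r7=17
r0=-8
r3=40^17=57
r7=17|17=17
After step 5: r3 = 57.

57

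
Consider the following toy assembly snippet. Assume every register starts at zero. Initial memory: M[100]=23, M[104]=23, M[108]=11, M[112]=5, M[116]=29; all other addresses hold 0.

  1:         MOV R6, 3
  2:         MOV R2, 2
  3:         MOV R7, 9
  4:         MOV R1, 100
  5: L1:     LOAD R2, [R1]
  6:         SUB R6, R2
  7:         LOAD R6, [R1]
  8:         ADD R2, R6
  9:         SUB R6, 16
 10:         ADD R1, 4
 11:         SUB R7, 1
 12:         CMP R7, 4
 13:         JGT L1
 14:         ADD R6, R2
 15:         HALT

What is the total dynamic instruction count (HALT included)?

after MOV R6, 3: R6=3
after MOV R2, 2: R2=2
after MOV R7, 9: R7=9
after MOV R1, 100: R1=100
after LOAD R2, [R1]: R2=M[100]=23
after SUB R6, R2: R6=3-23=-20
after LOAD R6, [R1]: R6=M[100]=23
after ADD R2, R6: R2=23+23=46
after SUB R6, 16: R6=23-16=7
after ADD R1, 4: R1=100+4=104
after SUB R7, 1: R7=9-1=8
CMP R7, 4  (cmp 8,4)
JGT L1: taken
after LOAD R2, [R1]: R2=M[104]=23
after SUB R6, R2: R6=7-23=-16
after LOAD R6, [R1]: R6=M[104]=23
after ADD R2, R6: R2=23+23=46
after SUB R6, 16: R6=23-16=7
after ADD R1, 4: R1=104+4=108
after SUB R7, 1: R7=8-1=7
CMP R7, 4  (cmp 7,4)
JGT L1: taken
after LOAD R2, [R1]: R2=M[108]=11
after SUB R6, R2: R6=7-11=-4
after LOAD R6, [R1]: R6=M[108]=11
after ADD R2, R6: R2=11+11=22
after SUB R6, 16: R6=11-16=-5
after ADD R1, 4: R1=108+4=112
after SUB R7, 1: R7=7-1=6
CMP R7, 4  (cmp 6,4)
JGT L1: taken
after LOAD R2, [R1]: R2=M[112]=5
after SUB R6, R2: R6=(-5)-5=-10
after LOAD R6, [R1]: R6=M[112]=5
after ADD R2, R6: R2=5+5=10
after SUB R6, 16: R6=5-16=-11
after ADD R1, 4: R1=112+4=116
after SUB R7, 1: R7=6-1=5
CMP R7, 4  (cmp 5,4)
JGT L1: taken
after LOAD R2, [R1]: R2=M[116]=29
after SUB R6, R2: R6=(-11)-29=-40
after LOAD R6, [R1]: R6=M[116]=29
after ADD R2, R6: R2=29+29=58
after SUB R6, 16: R6=29-16=13
after ADD R1, 4: R1=116+4=120
after SUB R7, 1: R7=5-1=4
CMP R7, 4  (cmp 4,4)
JGT L1: not taken
after ADD R6, R2: R6=13+58=71
halt.
Total executed instructions: 51.

51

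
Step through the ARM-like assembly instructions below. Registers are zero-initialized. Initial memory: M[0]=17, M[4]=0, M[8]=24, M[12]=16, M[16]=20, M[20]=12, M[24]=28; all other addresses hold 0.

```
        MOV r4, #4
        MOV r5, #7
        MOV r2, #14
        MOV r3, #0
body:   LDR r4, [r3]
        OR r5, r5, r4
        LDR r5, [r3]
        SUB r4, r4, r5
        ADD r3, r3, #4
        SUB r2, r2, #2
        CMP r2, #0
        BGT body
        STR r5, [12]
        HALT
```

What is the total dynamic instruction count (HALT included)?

r4=4
r5=7
r2=14
r3=0
r4=M[0]=17
r5=7|17=23
r5=M[0]=17
r4=17-17=0
r3=0+4=4
r2=14-2=12
CMP r2, #0  (cmp 12,0)
BGT body: taken
r4=M[4]=0
r5=17|0=17
r5=M[4]=0
r4=0-0=0
r3=4+4=8
r2=12-2=10
CMP r2, #0  (cmp 10,0)
BGT body: taken
r4=M[8]=24
r5=0|24=24
r5=M[8]=24
r4=24-24=0
r3=8+4=12
r2=10-2=8
CMP r2, #0  (cmp 8,0)
BGT body: taken
r4=M[12]=16
r5=24|16=24
r5=M[12]=16
r4=16-16=0
r3=12+4=16
r2=8-2=6
CMP r2, #0  (cmp 6,0)
BGT body: taken
r4=M[16]=20
r5=16|20=20
r5=M[16]=20
r4=20-20=0
r3=16+4=20
r2=6-2=4
CMP r2, #0  (cmp 4,0)
BGT body: taken
r4=M[20]=12
r5=20|12=28
r5=M[20]=12
r4=12-12=0
r3=20+4=24
r2=4-2=2
CMP r2, #0  (cmp 2,0)
BGT body: taken
r4=M[24]=28
r5=12|28=28
r5=M[24]=28
r4=28-28=0
r3=24+4=28
r2=2-2=0
CMP r2, #0  (cmp 0,0)
BGT body: not taken
STR r5, [12] → M[12]=28
halt.
Total executed instructions: 62.

62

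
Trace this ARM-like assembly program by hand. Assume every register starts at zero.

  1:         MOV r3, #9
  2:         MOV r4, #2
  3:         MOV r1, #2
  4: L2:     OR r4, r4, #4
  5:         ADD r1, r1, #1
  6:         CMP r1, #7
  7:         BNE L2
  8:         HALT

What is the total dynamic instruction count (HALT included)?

24

after MOV r3, #9: r3=9
after MOV r4, #2: r4=2
after MOV r1, #2: r1=2
after OR r4, r4, #4: r4=2|4=6
after ADD r1, r1, #1: r1=2+1=3
CMP r1, #7  (cmp 3,7)
BNE L2: taken
after OR r4, r4, #4: r4=6|4=6
after ADD r1, r1, #1: r1=3+1=4
CMP r1, #7  (cmp 4,7)
BNE L2: taken
after OR r4, r4, #4: r4=6|4=6
after ADD r1, r1, #1: r1=4+1=5
CMP r1, #7  (cmp 5,7)
BNE L2: taken
after OR r4, r4, #4: r4=6|4=6
after ADD r1, r1, #1: r1=5+1=6
CMP r1, #7  (cmp 6,7)
BNE L2: taken
after OR r4, r4, #4: r4=6|4=6
after ADD r1, r1, #1: r1=6+1=7
CMP r1, #7  (cmp 7,7)
BNE L2: not taken
halt.
Total executed instructions: 24.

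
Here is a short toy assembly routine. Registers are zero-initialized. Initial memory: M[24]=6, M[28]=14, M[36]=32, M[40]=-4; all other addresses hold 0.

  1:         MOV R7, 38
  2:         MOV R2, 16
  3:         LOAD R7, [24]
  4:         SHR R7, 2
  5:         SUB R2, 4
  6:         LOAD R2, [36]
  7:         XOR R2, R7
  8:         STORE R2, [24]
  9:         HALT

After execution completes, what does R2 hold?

after MOV R7, 38: R7=38
after MOV R2, 16: R2=16
after LOAD R7, [24]: R7=M[24]=6
after SHR R7, 2: R7=6>>2=1
after SUB R2, 4: R2=16-4=12
after LOAD R2, [36]: R2=M[36]=32
after XOR R2, R7: R2=32^1=33
STORE R2, [24] → M[24]=33
halt.

33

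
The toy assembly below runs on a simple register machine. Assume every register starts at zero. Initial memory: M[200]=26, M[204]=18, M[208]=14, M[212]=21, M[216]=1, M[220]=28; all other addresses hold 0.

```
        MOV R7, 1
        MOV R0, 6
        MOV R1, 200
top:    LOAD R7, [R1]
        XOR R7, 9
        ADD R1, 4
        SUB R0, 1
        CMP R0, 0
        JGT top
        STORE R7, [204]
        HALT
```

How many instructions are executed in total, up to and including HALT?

41

R7=1
R0=6
R1=200
R7=M[200]=26
R7=26^9=19
R1=200+4=204
R0=6-1=5
CMP R0, 0  (cmp 5,0)
JGT top: taken
R7=M[204]=18
R7=18^9=27
R1=204+4=208
R0=5-1=4
CMP R0, 0  (cmp 4,0)
JGT top: taken
R7=M[208]=14
R7=14^9=7
R1=208+4=212
R0=4-1=3
CMP R0, 0  (cmp 3,0)
JGT top: taken
R7=M[212]=21
R7=21^9=28
R1=212+4=216
R0=3-1=2
CMP R0, 0  (cmp 2,0)
JGT top: taken
R7=M[216]=1
R7=1^9=8
R1=216+4=220
R0=2-1=1
CMP R0, 0  (cmp 1,0)
JGT top: taken
R7=M[220]=28
R7=28^9=21
R1=220+4=224
R0=1-1=0
CMP R0, 0  (cmp 0,0)
JGT top: not taken
STORE R7, [204] → M[204]=21
halt.
Total executed instructions: 41.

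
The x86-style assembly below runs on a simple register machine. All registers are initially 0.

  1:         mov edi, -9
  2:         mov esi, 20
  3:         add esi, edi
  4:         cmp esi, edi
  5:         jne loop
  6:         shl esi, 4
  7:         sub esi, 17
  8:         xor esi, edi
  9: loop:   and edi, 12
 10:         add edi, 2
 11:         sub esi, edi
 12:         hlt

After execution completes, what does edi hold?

6

edi=-9
esi=20
esi=20+(-9)=11
cmp esi, edi  (cmp 11,-9)
jne loop: taken
edi=(-9)&12=4
edi=4+2=6
esi=11-6=5
halt.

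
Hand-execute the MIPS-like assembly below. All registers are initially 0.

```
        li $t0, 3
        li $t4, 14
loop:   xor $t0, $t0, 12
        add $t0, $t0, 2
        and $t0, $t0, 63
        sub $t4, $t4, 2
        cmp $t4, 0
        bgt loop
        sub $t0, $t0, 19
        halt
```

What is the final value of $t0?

li $t0, 3 → $t0=3
li $t4, 14 → $t4=14
xor $t0, $t0, 12 → $t0=3^12=15
add $t0, $t0, 2 → $t0=15+2=17
and $t0, $t0, 63 → $t0=17&63=17
sub $t4, $t4, 2 → $t4=14-2=12
cmp $t4, 0  (cmp 12,0)
bgt loop: taken
xor $t0, $t0, 12 → $t0=17^12=29
add $t0, $t0, 2 → $t0=29+2=31
and $t0, $t0, 63 → $t0=31&63=31
sub $t4, $t4, 2 → $t4=12-2=10
cmp $t4, 0  (cmp 10,0)
bgt loop: taken
xor $t0, $t0, 12 → $t0=31^12=19
add $t0, $t0, 2 → $t0=19+2=21
and $t0, $t0, 63 → $t0=21&63=21
sub $t4, $t4, 2 → $t4=10-2=8
cmp $t4, 0  (cmp 8,0)
bgt loop: taken
xor $t0, $t0, 12 → $t0=21^12=25
add $t0, $t0, 2 → $t0=25+2=27
and $t0, $t0, 63 → $t0=27&63=27
sub $t4, $t4, 2 → $t4=8-2=6
cmp $t4, 0  (cmp 6,0)
bgt loop: taken
xor $t0, $t0, 12 → $t0=27^12=23
add $t0, $t0, 2 → $t0=23+2=25
and $t0, $t0, 63 → $t0=25&63=25
sub $t4, $t4, 2 → $t4=6-2=4
cmp $t4, 0  (cmp 4,0)
bgt loop: taken
xor $t0, $t0, 12 → $t0=25^12=21
add $t0, $t0, 2 → $t0=21+2=23
and $t0, $t0, 63 → $t0=23&63=23
sub $t4, $t4, 2 → $t4=4-2=2
cmp $t4, 0  (cmp 2,0)
bgt loop: taken
xor $t0, $t0, 12 → $t0=23^12=27
add $t0, $t0, 2 → $t0=27+2=29
and $t0, $t0, 63 → $t0=29&63=29
sub $t4, $t4, 2 → $t4=2-2=0
cmp $t4, 0  (cmp 0,0)
bgt loop: not taken
sub $t0, $t0, 19 → $t0=29-19=10
halt.

10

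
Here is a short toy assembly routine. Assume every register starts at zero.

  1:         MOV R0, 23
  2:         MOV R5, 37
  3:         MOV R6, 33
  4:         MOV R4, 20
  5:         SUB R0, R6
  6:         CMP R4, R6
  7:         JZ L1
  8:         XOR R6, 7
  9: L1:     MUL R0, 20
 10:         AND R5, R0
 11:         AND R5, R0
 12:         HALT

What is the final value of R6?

after MOV R0, 23: R0=23
after MOV R5, 37: R5=37
after MOV R6, 33: R6=33
after MOV R4, 20: R4=20
after SUB R0, R6: R0=23-33=-10
CMP R4, R6  (cmp 20,33)
JZ L1: not taken
after XOR R6, 7: R6=33^7=38
after MUL R0, 20: R0=(-10)*20=-200
after AND R5, R0: R5=37&(-200)=32
after AND R5, R0: R5=32&(-200)=32
halt.

38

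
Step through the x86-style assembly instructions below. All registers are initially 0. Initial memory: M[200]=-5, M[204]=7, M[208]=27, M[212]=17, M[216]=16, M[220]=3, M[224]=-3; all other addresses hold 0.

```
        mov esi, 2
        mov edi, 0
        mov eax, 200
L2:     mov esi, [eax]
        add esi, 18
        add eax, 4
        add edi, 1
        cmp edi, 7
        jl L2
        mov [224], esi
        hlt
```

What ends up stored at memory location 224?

esi=2
edi=0
eax=200
esi=M[200]=-5
esi=(-5)+18=13
eax=200+4=204
edi=0+1=1
cmp edi, 7  (cmp 1,7)
jl L2: taken
esi=M[204]=7
esi=7+18=25
eax=204+4=208
edi=1+1=2
cmp edi, 7  (cmp 2,7)
jl L2: taken
esi=M[208]=27
esi=27+18=45
eax=208+4=212
edi=2+1=3
cmp edi, 7  (cmp 3,7)
jl L2: taken
esi=M[212]=17
esi=17+18=35
eax=212+4=216
edi=3+1=4
cmp edi, 7  (cmp 4,7)
jl L2: taken
esi=M[216]=16
esi=16+18=34
eax=216+4=220
edi=4+1=5
cmp edi, 7  (cmp 5,7)
jl L2: taken
esi=M[220]=3
esi=3+18=21
eax=220+4=224
edi=5+1=6
cmp edi, 7  (cmp 6,7)
jl L2: taken
esi=M[224]=-3
esi=(-3)+18=15
eax=224+4=228
edi=6+1=7
cmp edi, 7  (cmp 7,7)
jl L2: not taken
mov [224], esi → M[224]=15
halt.

15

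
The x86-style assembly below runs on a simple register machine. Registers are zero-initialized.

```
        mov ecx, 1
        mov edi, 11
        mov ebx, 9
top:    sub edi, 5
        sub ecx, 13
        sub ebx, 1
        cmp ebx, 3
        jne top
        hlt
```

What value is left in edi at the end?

ecx=1
edi=11
ebx=9
edi=11-5=6
ecx=1-13=-12
ebx=9-1=8
cmp ebx, 3  (cmp 8,3)
jne top: taken
edi=6-5=1
ecx=(-12)-13=-25
ebx=8-1=7
cmp ebx, 3  (cmp 7,3)
jne top: taken
edi=1-5=-4
ecx=(-25)-13=-38
ebx=7-1=6
cmp ebx, 3  (cmp 6,3)
jne top: taken
edi=(-4)-5=-9
ecx=(-38)-13=-51
ebx=6-1=5
cmp ebx, 3  (cmp 5,3)
jne top: taken
edi=(-9)-5=-14
ecx=(-51)-13=-64
ebx=5-1=4
cmp ebx, 3  (cmp 4,3)
jne top: taken
edi=(-14)-5=-19
ecx=(-64)-13=-77
ebx=4-1=3
cmp ebx, 3  (cmp 3,3)
jne top: not taken
halt.

-19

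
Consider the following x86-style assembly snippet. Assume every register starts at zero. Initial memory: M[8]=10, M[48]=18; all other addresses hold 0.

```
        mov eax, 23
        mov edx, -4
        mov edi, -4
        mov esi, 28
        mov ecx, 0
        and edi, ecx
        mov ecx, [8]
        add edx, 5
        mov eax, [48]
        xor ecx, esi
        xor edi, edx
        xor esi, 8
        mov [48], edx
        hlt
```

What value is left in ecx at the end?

22

eax=23
edx=-4
edi=-4
esi=28
ecx=0
edi=(-4)&0=0
ecx=M[8]=10
edx=(-4)+5=1
eax=M[48]=18
ecx=10^28=22
edi=0^1=1
esi=28^8=20
mov [48], edx → M[48]=1
halt.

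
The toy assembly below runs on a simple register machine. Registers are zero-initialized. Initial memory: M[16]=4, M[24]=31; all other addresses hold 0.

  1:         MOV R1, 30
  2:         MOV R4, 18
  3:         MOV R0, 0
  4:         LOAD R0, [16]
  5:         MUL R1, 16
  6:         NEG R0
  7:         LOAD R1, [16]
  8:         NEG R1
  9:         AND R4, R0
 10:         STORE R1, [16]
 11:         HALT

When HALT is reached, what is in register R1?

R1=30
R4=18
R0=0
R0=M[16]=4
R1=30*16=480
R0=-(4)=-4
R1=M[16]=4
R1=-(4)=-4
R4=18&(-4)=16
STORE R1, [16] → M[16]=-4
halt.

-4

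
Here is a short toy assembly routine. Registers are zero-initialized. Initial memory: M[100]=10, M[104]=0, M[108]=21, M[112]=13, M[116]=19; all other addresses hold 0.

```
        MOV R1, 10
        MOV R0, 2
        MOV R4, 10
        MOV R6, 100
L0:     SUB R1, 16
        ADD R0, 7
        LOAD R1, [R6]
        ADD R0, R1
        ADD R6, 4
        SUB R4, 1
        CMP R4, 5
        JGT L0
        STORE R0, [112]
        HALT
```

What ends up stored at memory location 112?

R1=10
R0=2
R4=10
R6=100
R1=10-16=-6
R0=2+7=9
R1=M[100]=10
R0=9+10=19
R6=100+4=104
R4=10-1=9
CMP R4, 5  (cmp 9,5)
JGT L0: taken
R1=10-16=-6
R0=19+7=26
R1=M[104]=0
R0=26+0=26
R6=104+4=108
R4=9-1=8
CMP R4, 5  (cmp 8,5)
JGT L0: taken
R1=0-16=-16
R0=26+7=33
R1=M[108]=21
R0=33+21=54
R6=108+4=112
R4=8-1=7
CMP R4, 5  (cmp 7,5)
JGT L0: taken
R1=21-16=5
R0=54+7=61
R1=M[112]=13
R0=61+13=74
R6=112+4=116
R4=7-1=6
CMP R4, 5  (cmp 6,5)
JGT L0: taken
R1=13-16=-3
R0=74+7=81
R1=M[116]=19
R0=81+19=100
R6=116+4=120
R4=6-1=5
CMP R4, 5  (cmp 5,5)
JGT L0: not taken
STORE R0, [112] → M[112]=100
halt.

100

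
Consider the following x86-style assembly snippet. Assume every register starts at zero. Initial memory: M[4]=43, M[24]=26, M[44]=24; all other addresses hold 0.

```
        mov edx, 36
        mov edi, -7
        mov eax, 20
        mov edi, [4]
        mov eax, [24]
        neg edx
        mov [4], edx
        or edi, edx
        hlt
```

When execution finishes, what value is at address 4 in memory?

-36

edx=36
edi=-7
eax=20
edi=M[4]=43
eax=M[24]=26
edx=-(36)=-36
mov [4], edx → M[4]=-36
edi=43|(-36)=-1
halt.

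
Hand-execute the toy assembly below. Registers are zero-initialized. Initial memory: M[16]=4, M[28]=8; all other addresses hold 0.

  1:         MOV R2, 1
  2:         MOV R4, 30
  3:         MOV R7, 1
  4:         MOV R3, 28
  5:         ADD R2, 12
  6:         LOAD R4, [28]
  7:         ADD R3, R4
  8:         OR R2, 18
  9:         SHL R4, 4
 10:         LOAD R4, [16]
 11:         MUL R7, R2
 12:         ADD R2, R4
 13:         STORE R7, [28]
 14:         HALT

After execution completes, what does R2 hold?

35

MOV R2, 1 → R2=1
MOV R4, 30 → R4=30
MOV R7, 1 → R7=1
MOV R3, 28 → R3=28
ADD R2, 12 → R2=1+12=13
LOAD R4, [28] → R4=M[28]=8
ADD R3, R4 → R3=28+8=36
OR R2, 18 → R2=13|18=31
SHL R4, 4 → R4=8<<4=128
LOAD R4, [16] → R4=M[16]=4
MUL R7, R2 → R7=1*31=31
ADD R2, R4 → R2=31+4=35
STORE R7, [28] → M[28]=31
halt.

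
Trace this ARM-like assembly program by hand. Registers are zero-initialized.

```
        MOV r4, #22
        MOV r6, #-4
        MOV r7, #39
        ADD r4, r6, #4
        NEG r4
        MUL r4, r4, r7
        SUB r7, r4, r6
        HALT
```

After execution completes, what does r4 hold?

after MOV r4, #22: r4=22
after MOV r6, #-4: r6=-4
after MOV r7, #39: r7=39
after ADD r4, r6, #4: r4=(-4)+4=0
after NEG r4: r4=-(0)=0
after MUL r4, r4, r7: r4=0*39=0
after SUB r7, r4, r6: r7=0-(-4)=4
halt.

0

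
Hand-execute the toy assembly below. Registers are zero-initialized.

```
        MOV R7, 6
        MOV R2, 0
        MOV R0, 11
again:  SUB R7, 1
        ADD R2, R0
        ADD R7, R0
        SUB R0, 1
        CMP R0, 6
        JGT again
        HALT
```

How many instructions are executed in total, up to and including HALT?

R7=6
R2=0
R0=11
R7=6-1=5
R2=0+11=11
R7=5+11=16
R0=11-1=10
CMP R0, 6  (cmp 10,6)
JGT again: taken
R7=16-1=15
R2=11+10=21
R7=15+10=25
R0=10-1=9
CMP R0, 6  (cmp 9,6)
JGT again: taken
R7=25-1=24
R2=21+9=30
R7=24+9=33
R0=9-1=8
CMP R0, 6  (cmp 8,6)
JGT again: taken
R7=33-1=32
R2=30+8=38
R7=32+8=40
R0=8-1=7
CMP R0, 6  (cmp 7,6)
JGT again: taken
R7=40-1=39
R2=38+7=45
R7=39+7=46
R0=7-1=6
CMP R0, 6  (cmp 6,6)
JGT again: not taken
halt.
Total executed instructions: 34.

34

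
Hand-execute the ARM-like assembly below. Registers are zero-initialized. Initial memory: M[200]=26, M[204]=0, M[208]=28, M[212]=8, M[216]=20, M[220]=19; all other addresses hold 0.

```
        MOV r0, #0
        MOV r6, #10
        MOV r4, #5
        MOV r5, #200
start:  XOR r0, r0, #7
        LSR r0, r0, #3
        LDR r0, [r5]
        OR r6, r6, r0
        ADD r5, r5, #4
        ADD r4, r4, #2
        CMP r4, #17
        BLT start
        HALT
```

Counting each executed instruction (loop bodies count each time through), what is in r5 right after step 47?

after MOV r0, #0: r0=0
after MOV r6, #10: r6=10
after MOV r4, #5: r4=5
after MOV r5, #200: r5=200
after XOR r0, r0, #7: r0=0^7=7
after LSR r0, r0, #3: r0=7>>3=0
after LDR r0, [r5]: r0=M[200]=26
after OR r6, r6, r0: r6=10|26=26
after ADD r5, r5, #4: r5=200+4=204
after ADD r4, r4, #2: r4=5+2=7
CMP r4, #17  (cmp 7,17)
BLT start: taken
after XOR r0, r0, #7: r0=26^7=29
after LSR r0, r0, #3: r0=29>>3=3
after LDR r0, [r5]: r0=M[204]=0
after OR r6, r6, r0: r6=26|0=26
after ADD r5, r5, #4: r5=204+4=208
after ADD r4, r4, #2: r4=7+2=9
CMP r4, #17  (cmp 9,17)
BLT start: taken
after XOR r0, r0, #7: r0=0^7=7
after LSR r0, r0, #3: r0=7>>3=0
after LDR r0, [r5]: r0=M[208]=28
after OR r6, r6, r0: r6=26|28=30
after ADD r5, r5, #4: r5=208+4=212
after ADD r4, r4, #2: r4=9+2=11
CMP r4, #17  (cmp 11,17)
BLT start: taken
after XOR r0, r0, #7: r0=28^7=27
after LSR r0, r0, #3: r0=27>>3=3
after LDR r0, [r5]: r0=M[212]=8
after OR r6, r6, r0: r6=30|8=30
after ADD r5, r5, #4: r5=212+4=216
after ADD r4, r4, #2: r4=11+2=13
CMP r4, #17  (cmp 13,17)
BLT start: taken
after XOR r0, r0, #7: r0=8^7=15
after LSR r0, r0, #3: r0=15>>3=1
after LDR r0, [r5]: r0=M[216]=20
after OR r6, r6, r0: r6=30|20=30
after ADD r5, r5, #4: r5=216+4=220
after ADD r4, r4, #2: r4=13+2=15
CMP r4, #17  (cmp 15,17)
BLT start: taken
after XOR r0, r0, #7: r0=20^7=19
after LSR r0, r0, #3: r0=19>>3=2
after LDR r0, [r5]: r0=M[220]=19
After step 47: r5 = 220.

220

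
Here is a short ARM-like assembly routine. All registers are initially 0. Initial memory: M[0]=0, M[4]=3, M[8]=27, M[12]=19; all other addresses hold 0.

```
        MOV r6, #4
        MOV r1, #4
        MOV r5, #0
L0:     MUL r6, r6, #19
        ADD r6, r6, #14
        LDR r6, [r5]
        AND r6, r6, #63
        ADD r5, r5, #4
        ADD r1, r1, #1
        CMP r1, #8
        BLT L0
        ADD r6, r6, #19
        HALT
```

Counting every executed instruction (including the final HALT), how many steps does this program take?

37

r6=4
r1=4
r5=0
r6=4*19=76
r6=76+14=90
r6=M[0]=0
r6=0&63=0
r5=0+4=4
r1=4+1=5
CMP r1, #8  (cmp 5,8)
BLT L0: taken
r6=0*19=0
r6=0+14=14
r6=M[4]=3
r6=3&63=3
r5=4+4=8
r1=5+1=6
CMP r1, #8  (cmp 6,8)
BLT L0: taken
r6=3*19=57
r6=57+14=71
r6=M[8]=27
r6=27&63=27
r5=8+4=12
r1=6+1=7
CMP r1, #8  (cmp 7,8)
BLT L0: taken
r6=27*19=513
r6=513+14=527
r6=M[12]=19
r6=19&63=19
r5=12+4=16
r1=7+1=8
CMP r1, #8  (cmp 8,8)
BLT L0: not taken
r6=19+19=38
halt.
Total executed instructions: 37.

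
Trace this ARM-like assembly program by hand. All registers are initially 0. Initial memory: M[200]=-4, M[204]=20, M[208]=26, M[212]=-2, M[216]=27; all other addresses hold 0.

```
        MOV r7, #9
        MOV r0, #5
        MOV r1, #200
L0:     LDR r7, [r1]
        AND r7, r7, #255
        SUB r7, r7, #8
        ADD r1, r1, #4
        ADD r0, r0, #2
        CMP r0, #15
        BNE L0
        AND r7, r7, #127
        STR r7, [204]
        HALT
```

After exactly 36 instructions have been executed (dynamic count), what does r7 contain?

19

after MOV r7, #9: r7=9
after MOV r0, #5: r0=5
after MOV r1, #200: r1=200
after LDR r7, [r1]: r7=M[200]=-4
after AND r7, r7, #255: r7=(-4)&255=252
after SUB r7, r7, #8: r7=252-8=244
after ADD r1, r1, #4: r1=200+4=204
after ADD r0, r0, #2: r0=5+2=7
CMP r0, #15  (cmp 7,15)
BNE L0: taken
after LDR r7, [r1]: r7=M[204]=20
after AND r7, r7, #255: r7=20&255=20
after SUB r7, r7, #8: r7=20-8=12
after ADD r1, r1, #4: r1=204+4=208
after ADD r0, r0, #2: r0=7+2=9
CMP r0, #15  (cmp 9,15)
BNE L0: taken
after LDR r7, [r1]: r7=M[208]=26
after AND r7, r7, #255: r7=26&255=26
after SUB r7, r7, #8: r7=26-8=18
after ADD r1, r1, #4: r1=208+4=212
after ADD r0, r0, #2: r0=9+2=11
CMP r0, #15  (cmp 11,15)
BNE L0: taken
after LDR r7, [r1]: r7=M[212]=-2
after AND r7, r7, #255: r7=(-2)&255=254
after SUB r7, r7, #8: r7=254-8=246
after ADD r1, r1, #4: r1=212+4=216
after ADD r0, r0, #2: r0=11+2=13
CMP r0, #15  (cmp 13,15)
BNE L0: taken
after LDR r7, [r1]: r7=M[216]=27
after AND r7, r7, #255: r7=27&255=27
after SUB r7, r7, #8: r7=27-8=19
after ADD r1, r1, #4: r1=216+4=220
after ADD r0, r0, #2: r0=13+2=15
After step 36: r7 = 19.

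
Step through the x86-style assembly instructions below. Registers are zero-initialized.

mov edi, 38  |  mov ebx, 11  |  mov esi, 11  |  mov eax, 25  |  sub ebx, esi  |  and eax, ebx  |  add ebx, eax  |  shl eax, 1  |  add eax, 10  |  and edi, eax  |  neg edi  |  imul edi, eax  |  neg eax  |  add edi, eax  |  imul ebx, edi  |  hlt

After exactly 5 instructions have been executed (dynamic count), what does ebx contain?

mov edi, 38 → edi=38
mov ebx, 11 → ebx=11
mov esi, 11 → esi=11
mov eax, 25 → eax=25
sub ebx, esi → ebx=11-11=0
After step 5: ebx = 0.

0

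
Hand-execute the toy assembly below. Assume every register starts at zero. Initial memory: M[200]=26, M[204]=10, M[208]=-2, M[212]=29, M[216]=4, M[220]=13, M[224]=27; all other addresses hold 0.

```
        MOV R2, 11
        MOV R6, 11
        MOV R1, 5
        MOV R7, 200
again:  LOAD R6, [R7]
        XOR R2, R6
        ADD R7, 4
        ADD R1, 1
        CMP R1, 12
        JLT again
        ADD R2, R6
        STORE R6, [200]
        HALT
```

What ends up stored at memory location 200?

27

MOV R2, 11 → R2=11
MOV R6, 11 → R6=11
MOV R1, 5 → R1=5
MOV R7, 200 → R7=200
LOAD R6, [R7] → R6=M[200]=26
XOR R2, R6 → R2=11^26=17
ADD R7, 4 → R7=200+4=204
ADD R1, 1 → R1=5+1=6
CMP R1, 12  (cmp 6,12)
JLT again: taken
LOAD R6, [R7] → R6=M[204]=10
XOR R2, R6 → R2=17^10=27
ADD R7, 4 → R7=204+4=208
ADD R1, 1 → R1=6+1=7
CMP R1, 12  (cmp 7,12)
JLT again: taken
LOAD R6, [R7] → R6=M[208]=-2
XOR R2, R6 → R2=27^(-2)=-27
ADD R7, 4 → R7=208+4=212
ADD R1, 1 → R1=7+1=8
CMP R1, 12  (cmp 8,12)
JLT again: taken
LOAD R6, [R7] → R6=M[212]=29
XOR R2, R6 → R2=(-27)^29=-8
ADD R7, 4 → R7=212+4=216
ADD R1, 1 → R1=8+1=9
CMP R1, 12  (cmp 9,12)
JLT again: taken
LOAD R6, [R7] → R6=M[216]=4
XOR R2, R6 → R2=(-8)^4=-4
ADD R7, 4 → R7=216+4=220
ADD R1, 1 → R1=9+1=10
CMP R1, 12  (cmp 10,12)
JLT again: taken
LOAD R6, [R7] → R6=M[220]=13
XOR R2, R6 → R2=(-4)^13=-15
ADD R7, 4 → R7=220+4=224
ADD R1, 1 → R1=10+1=11
CMP R1, 12  (cmp 11,12)
JLT again: taken
LOAD R6, [R7] → R6=M[224]=27
XOR R2, R6 → R2=(-15)^27=-22
ADD R7, 4 → R7=224+4=228
ADD R1, 1 → R1=11+1=12
CMP R1, 12  (cmp 12,12)
JLT again: not taken
ADD R2, R6 → R2=(-22)+27=5
STORE R6, [200] → M[200]=27
halt.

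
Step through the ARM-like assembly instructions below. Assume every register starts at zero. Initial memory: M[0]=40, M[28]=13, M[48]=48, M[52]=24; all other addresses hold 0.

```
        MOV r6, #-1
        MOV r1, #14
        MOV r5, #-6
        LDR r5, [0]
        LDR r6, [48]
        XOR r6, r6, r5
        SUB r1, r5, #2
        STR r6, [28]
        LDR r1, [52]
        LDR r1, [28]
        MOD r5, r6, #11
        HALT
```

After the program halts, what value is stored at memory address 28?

after MOV r6, #-1: r6=-1
after MOV r1, #14: r1=14
after MOV r5, #-6: r5=-6
after LDR r5, [0]: r5=M[0]=40
after LDR r6, [48]: r6=M[48]=48
after XOR r6, r6, r5: r6=48^40=24
after SUB r1, r5, #2: r1=40-2=38
STR r6, [28] → M[28]=24
after LDR r1, [52]: r1=M[52]=24
after LDR r1, [28]: r1=M[28]=24
after MOD r5, r6, #11: r5=24%11=2
halt.

24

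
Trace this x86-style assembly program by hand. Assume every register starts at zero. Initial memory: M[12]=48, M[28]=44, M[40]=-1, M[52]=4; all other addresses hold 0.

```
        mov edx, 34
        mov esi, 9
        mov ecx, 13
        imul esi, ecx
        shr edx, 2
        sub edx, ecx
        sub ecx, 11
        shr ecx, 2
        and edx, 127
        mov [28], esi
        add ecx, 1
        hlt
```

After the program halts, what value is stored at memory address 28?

edx=34
esi=9
ecx=13
esi=9*13=117
edx=34>>2=8
edx=8-13=-5
ecx=13-11=2
ecx=2>>2=0
edx=(-5)&127=123
mov [28], esi → M[28]=117
ecx=0+1=1
halt.

117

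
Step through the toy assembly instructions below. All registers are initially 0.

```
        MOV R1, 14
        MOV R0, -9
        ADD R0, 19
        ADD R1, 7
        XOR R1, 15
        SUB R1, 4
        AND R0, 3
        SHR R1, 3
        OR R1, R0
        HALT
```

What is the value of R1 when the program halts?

2

after MOV R1, 14: R1=14
after MOV R0, -9: R0=-9
after ADD R0, 19: R0=(-9)+19=10
after ADD R1, 7: R1=14+7=21
after XOR R1, 15: R1=21^15=26
after SUB R1, 4: R1=26-4=22
after AND R0, 3: R0=10&3=2
after SHR R1, 3: R1=22>>3=2
after OR R1, R0: R1=2|2=2
halt.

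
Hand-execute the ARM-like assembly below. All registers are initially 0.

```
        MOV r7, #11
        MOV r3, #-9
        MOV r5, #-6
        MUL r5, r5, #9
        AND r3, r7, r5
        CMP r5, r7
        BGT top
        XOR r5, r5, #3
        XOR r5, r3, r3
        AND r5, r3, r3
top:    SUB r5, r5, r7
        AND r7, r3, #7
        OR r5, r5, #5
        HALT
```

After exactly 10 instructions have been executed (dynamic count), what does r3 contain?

10

after MOV r7, #11: r7=11
after MOV r3, #-9: r3=-9
after MOV r5, #-6: r5=-6
after MUL r5, r5, #9: r5=(-6)*9=-54
after AND r3, r7, r5: r3=11&(-54)=10
CMP r5, r7  (cmp -54,11)
BGT top: not taken
after XOR r5, r5, #3: r5=(-54)^3=-55
after XOR r5, r3, r3: r5=10^10=0
after AND r5, r3, r3: r5=10&10=10
After step 10: r3 = 10.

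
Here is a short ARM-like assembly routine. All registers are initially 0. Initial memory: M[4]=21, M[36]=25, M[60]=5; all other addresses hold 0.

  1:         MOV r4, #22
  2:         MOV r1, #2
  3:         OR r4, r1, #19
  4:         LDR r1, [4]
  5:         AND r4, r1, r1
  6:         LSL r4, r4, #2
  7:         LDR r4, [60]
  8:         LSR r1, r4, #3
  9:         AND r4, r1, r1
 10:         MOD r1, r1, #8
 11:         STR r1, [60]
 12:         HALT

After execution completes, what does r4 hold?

MOV r4, #22 → r4=22
MOV r1, #2 → r1=2
OR r4, r1, #19 → r4=2|19=19
LDR r1, [4] → r1=M[4]=21
AND r4, r1, r1 → r4=21&21=21
LSL r4, r4, #2 → r4=21<<2=84
LDR r4, [60] → r4=M[60]=5
LSR r1, r4, #3 → r1=5>>3=0
AND r4, r1, r1 → r4=0&0=0
MOD r1, r1, #8 → r1=0%8=0
STR r1, [60] → M[60]=0
halt.

0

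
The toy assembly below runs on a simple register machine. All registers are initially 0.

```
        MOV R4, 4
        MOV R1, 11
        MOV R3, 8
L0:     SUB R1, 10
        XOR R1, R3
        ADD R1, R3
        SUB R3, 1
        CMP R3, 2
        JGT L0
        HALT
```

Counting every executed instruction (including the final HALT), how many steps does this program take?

MOV R4, 4 → R4=4
MOV R1, 11 → R1=11
MOV R3, 8 → R3=8
SUB R1, 10 → R1=11-10=1
XOR R1, R3 → R1=1^8=9
ADD R1, R3 → R1=9+8=17
SUB R3, 1 → R3=8-1=7
CMP R3, 2  (cmp 7,2)
JGT L0: taken
SUB R1, 10 → R1=17-10=7
XOR R1, R3 → R1=7^7=0
ADD R1, R3 → R1=0+7=7
SUB R3, 1 → R3=7-1=6
CMP R3, 2  (cmp 6,2)
JGT L0: taken
SUB R1, 10 → R1=7-10=-3
XOR R1, R3 → R1=(-3)^6=-5
ADD R1, R3 → R1=(-5)+6=1
SUB R3, 1 → R3=6-1=5
CMP R3, 2  (cmp 5,2)
JGT L0: taken
SUB R1, 10 → R1=1-10=-9
XOR R1, R3 → R1=(-9)^5=-14
ADD R1, R3 → R1=(-14)+5=-9
SUB R3, 1 → R3=5-1=4
CMP R3, 2  (cmp 4,2)
JGT L0: taken
SUB R1, 10 → R1=(-9)-10=-19
XOR R1, R3 → R1=(-19)^4=-23
ADD R1, R3 → R1=(-23)+4=-19
SUB R3, 1 → R3=4-1=3
CMP R3, 2  (cmp 3,2)
JGT L0: taken
SUB R1, 10 → R1=(-19)-10=-29
XOR R1, R3 → R1=(-29)^3=-32
ADD R1, R3 → R1=(-32)+3=-29
SUB R3, 1 → R3=3-1=2
CMP R3, 2  (cmp 2,2)
JGT L0: not taken
halt.
Total executed instructions: 40.

40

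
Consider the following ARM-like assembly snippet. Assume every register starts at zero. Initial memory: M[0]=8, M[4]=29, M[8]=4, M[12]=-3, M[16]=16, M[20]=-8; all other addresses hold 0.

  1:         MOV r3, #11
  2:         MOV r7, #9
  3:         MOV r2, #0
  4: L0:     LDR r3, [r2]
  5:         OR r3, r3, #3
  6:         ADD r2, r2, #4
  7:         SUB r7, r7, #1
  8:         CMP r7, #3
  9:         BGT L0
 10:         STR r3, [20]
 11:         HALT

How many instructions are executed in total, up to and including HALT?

41

MOV r3, #11 → r3=11
MOV r7, #9 → r7=9
MOV r2, #0 → r2=0
LDR r3, [r2] → r3=M[0]=8
OR r3, r3, #3 → r3=8|3=11
ADD r2, r2, #4 → r2=0+4=4
SUB r7, r7, #1 → r7=9-1=8
CMP r7, #3  (cmp 8,3)
BGT L0: taken
LDR r3, [r2] → r3=M[4]=29
OR r3, r3, #3 → r3=29|3=31
ADD r2, r2, #4 → r2=4+4=8
SUB r7, r7, #1 → r7=8-1=7
CMP r7, #3  (cmp 7,3)
BGT L0: taken
LDR r3, [r2] → r3=M[8]=4
OR r3, r3, #3 → r3=4|3=7
ADD r2, r2, #4 → r2=8+4=12
SUB r7, r7, #1 → r7=7-1=6
CMP r7, #3  (cmp 6,3)
BGT L0: taken
LDR r3, [r2] → r3=M[12]=-3
OR r3, r3, #3 → r3=(-3)|3=-1
ADD r2, r2, #4 → r2=12+4=16
SUB r7, r7, #1 → r7=6-1=5
CMP r7, #3  (cmp 5,3)
BGT L0: taken
LDR r3, [r2] → r3=M[16]=16
OR r3, r3, #3 → r3=16|3=19
ADD r2, r2, #4 → r2=16+4=20
SUB r7, r7, #1 → r7=5-1=4
CMP r7, #3  (cmp 4,3)
BGT L0: taken
LDR r3, [r2] → r3=M[20]=-8
OR r3, r3, #3 → r3=(-8)|3=-5
ADD r2, r2, #4 → r2=20+4=24
SUB r7, r7, #1 → r7=4-1=3
CMP r7, #3  (cmp 3,3)
BGT L0: not taken
STR r3, [20] → M[20]=-5
halt.
Total executed instructions: 41.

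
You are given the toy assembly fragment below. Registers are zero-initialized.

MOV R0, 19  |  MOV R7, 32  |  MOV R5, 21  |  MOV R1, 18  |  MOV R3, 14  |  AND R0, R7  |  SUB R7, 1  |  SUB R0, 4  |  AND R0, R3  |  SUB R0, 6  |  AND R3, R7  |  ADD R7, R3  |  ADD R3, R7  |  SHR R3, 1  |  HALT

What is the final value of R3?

29

MOV R0, 19 → R0=19
MOV R7, 32 → R7=32
MOV R5, 21 → R5=21
MOV R1, 18 → R1=18
MOV R3, 14 → R3=14
AND R0, R7 → R0=19&32=0
SUB R7, 1 → R7=32-1=31
SUB R0, 4 → R0=0-4=-4
AND R0, R3 → R0=(-4)&14=12
SUB R0, 6 → R0=12-6=6
AND R3, R7 → R3=14&31=14
ADD R7, R3 → R7=31+14=45
ADD R3, R7 → R3=14+45=59
SHR R3, 1 → R3=59>>1=29
halt.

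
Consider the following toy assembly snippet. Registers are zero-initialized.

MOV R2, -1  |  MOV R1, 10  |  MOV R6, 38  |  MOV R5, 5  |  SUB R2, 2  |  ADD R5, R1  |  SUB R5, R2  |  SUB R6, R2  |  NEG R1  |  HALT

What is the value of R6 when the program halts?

R2=-1
R1=10
R6=38
R5=5
R2=(-1)-2=-3
R5=5+10=15
R5=15-(-3)=18
R6=38-(-3)=41
R1=-(10)=-10
halt.

41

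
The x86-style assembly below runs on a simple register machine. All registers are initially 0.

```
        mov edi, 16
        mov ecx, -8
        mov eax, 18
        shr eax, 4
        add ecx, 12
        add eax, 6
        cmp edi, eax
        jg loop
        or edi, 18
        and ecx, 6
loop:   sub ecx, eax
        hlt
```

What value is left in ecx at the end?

-3

after mov edi, 16: edi=16
after mov ecx, -8: ecx=-8
after mov eax, 18: eax=18
after shr eax, 4: eax=18>>4=1
after add ecx, 12: ecx=(-8)+12=4
after add eax, 6: eax=1+6=7
cmp edi, eax  (cmp 16,7)
jg loop: taken
after sub ecx, eax: ecx=4-7=-3
halt.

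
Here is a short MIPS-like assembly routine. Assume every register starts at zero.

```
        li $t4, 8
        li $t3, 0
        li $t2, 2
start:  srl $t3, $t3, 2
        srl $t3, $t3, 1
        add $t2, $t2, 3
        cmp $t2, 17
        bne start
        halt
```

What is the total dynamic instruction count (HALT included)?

29

$t4=8
$t3=0
$t2=2
$t3=0>>2=0
$t3=0>>1=0
$t2=2+3=5
cmp $t2, 17  (cmp 5,17)
bne start: taken
$t3=0>>2=0
$t3=0>>1=0
$t2=5+3=8
cmp $t2, 17  (cmp 8,17)
bne start: taken
$t3=0>>2=0
$t3=0>>1=0
$t2=8+3=11
cmp $t2, 17  (cmp 11,17)
bne start: taken
$t3=0>>2=0
$t3=0>>1=0
$t2=11+3=14
cmp $t2, 17  (cmp 14,17)
bne start: taken
$t3=0>>2=0
$t3=0>>1=0
$t2=14+3=17
cmp $t2, 17  (cmp 17,17)
bne start: not taken
halt.
Total executed instructions: 29.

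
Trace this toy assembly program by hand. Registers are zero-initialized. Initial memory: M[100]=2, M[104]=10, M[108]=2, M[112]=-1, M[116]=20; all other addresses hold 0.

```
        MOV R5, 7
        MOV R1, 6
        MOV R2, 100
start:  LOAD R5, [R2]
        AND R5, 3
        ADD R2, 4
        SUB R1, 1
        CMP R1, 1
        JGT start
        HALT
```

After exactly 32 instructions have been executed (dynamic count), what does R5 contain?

R5=7
R1=6
R2=100
R5=M[100]=2
R5=2&3=2
R2=100+4=104
R1=6-1=5
CMP R1, 1  (cmp 5,1)
JGT start: taken
R5=M[104]=10
R5=10&3=2
R2=104+4=108
R1=5-1=4
CMP R1, 1  (cmp 4,1)
JGT start: taken
R5=M[108]=2
R5=2&3=2
R2=108+4=112
R1=4-1=3
CMP R1, 1  (cmp 3,1)
JGT start: taken
R5=M[112]=-1
R5=(-1)&3=3
R2=112+4=116
R1=3-1=2
CMP R1, 1  (cmp 2,1)
JGT start: taken
R5=M[116]=20
R5=20&3=0
R2=116+4=120
R1=2-1=1
CMP R1, 1  (cmp 1,1)
After step 32: R5 = 0.

0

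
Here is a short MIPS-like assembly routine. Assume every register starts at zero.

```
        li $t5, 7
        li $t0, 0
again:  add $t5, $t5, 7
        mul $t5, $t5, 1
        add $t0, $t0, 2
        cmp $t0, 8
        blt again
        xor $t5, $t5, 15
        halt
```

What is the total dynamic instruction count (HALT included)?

24

$t5=7
$t0=0
$t5=7+7=14
$t5=14*1=14
$t0=0+2=2
cmp $t0, 8  (cmp 2,8)
blt again: taken
$t5=14+7=21
$t5=21*1=21
$t0=2+2=4
cmp $t0, 8  (cmp 4,8)
blt again: taken
$t5=21+7=28
$t5=28*1=28
$t0=4+2=6
cmp $t0, 8  (cmp 6,8)
blt again: taken
$t5=28+7=35
$t5=35*1=35
$t0=6+2=8
cmp $t0, 8  (cmp 8,8)
blt again: not taken
$t5=35^15=44
halt.
Total executed instructions: 24.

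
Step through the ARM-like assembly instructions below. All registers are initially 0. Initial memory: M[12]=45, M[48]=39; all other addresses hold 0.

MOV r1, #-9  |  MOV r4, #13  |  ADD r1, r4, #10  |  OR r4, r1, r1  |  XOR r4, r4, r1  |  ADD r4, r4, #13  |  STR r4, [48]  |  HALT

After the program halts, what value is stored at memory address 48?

MOV r1, #-9 → r1=-9
MOV r4, #13 → r4=13
ADD r1, r4, #10 → r1=13+10=23
OR r4, r1, r1 → r4=23|23=23
XOR r4, r4, r1 → r4=23^23=0
ADD r4, r4, #13 → r4=0+13=13
STR r4, [48] → M[48]=13
halt.

13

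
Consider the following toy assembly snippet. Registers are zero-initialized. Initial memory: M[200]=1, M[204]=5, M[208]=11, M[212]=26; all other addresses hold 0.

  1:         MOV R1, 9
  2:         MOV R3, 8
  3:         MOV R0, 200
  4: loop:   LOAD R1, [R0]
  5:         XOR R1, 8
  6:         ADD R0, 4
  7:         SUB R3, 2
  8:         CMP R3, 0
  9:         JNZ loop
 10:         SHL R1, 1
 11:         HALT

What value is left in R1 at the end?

after MOV R1, 9: R1=9
after MOV R3, 8: R3=8
after MOV R0, 200: R0=200
after LOAD R1, [R0]: R1=M[200]=1
after XOR R1, 8: R1=1^8=9
after ADD R0, 4: R0=200+4=204
after SUB R3, 2: R3=8-2=6
CMP R3, 0  (cmp 6,0)
JNZ loop: taken
after LOAD R1, [R0]: R1=M[204]=5
after XOR R1, 8: R1=5^8=13
after ADD R0, 4: R0=204+4=208
after SUB R3, 2: R3=6-2=4
CMP R3, 0  (cmp 4,0)
JNZ loop: taken
after LOAD R1, [R0]: R1=M[208]=11
after XOR R1, 8: R1=11^8=3
after ADD R0, 4: R0=208+4=212
after SUB R3, 2: R3=4-2=2
CMP R3, 0  (cmp 2,0)
JNZ loop: taken
after LOAD R1, [R0]: R1=M[212]=26
after XOR R1, 8: R1=26^8=18
after ADD R0, 4: R0=212+4=216
after SUB R3, 2: R3=2-2=0
CMP R3, 0  (cmp 0,0)
JNZ loop: not taken
after SHL R1, 1: R1=18<<1=36
halt.

36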